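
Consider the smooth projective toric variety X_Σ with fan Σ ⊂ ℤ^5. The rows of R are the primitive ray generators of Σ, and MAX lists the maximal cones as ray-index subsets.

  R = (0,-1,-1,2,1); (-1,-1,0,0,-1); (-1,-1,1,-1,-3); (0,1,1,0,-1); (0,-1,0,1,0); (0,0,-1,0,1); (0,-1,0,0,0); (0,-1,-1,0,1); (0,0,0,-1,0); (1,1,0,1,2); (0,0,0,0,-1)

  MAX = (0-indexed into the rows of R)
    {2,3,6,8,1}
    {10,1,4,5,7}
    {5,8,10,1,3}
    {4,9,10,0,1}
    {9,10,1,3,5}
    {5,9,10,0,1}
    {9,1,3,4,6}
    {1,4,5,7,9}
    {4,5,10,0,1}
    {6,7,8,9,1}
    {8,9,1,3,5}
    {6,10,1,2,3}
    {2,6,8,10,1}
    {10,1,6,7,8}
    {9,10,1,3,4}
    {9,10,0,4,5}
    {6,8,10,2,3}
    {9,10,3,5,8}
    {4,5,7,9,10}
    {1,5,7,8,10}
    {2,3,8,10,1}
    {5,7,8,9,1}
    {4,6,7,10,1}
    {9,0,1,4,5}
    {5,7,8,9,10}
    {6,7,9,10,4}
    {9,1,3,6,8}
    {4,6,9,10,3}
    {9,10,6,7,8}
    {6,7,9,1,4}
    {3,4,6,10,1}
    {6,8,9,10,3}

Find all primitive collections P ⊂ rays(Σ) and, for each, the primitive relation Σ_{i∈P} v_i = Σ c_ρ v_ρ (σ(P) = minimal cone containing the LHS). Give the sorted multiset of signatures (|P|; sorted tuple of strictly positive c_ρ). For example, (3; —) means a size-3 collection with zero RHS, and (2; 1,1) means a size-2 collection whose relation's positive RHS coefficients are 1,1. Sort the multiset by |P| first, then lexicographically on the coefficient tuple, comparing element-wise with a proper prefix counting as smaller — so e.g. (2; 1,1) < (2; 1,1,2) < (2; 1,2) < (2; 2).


Minimal non-faces — 18 found among 11 rays, 32 max cones:

  {3,7}:  v_{3} + v_{7} = 0 ; sig = (2; —)
  {4,8}:  v_{4} + v_{8} = v_{6} ; sig = (2; 1)
  {5,6}:  v_{5} + v_{6} = v_{7} ; sig = (2; 1)
  {0,8}:  v_{0} + v_{8} = v_{4} + v_{5} ; sig = (2; 1,1)
  {2,9}:  v_{2} + v_{9} = v_{3} + v_{6} ; sig = (2; 1,1)
  {0,2}:  v_{0} + v_{2} = v_{1} + v_{4} + v_{10} ; sig = (2; 1,1,1)
  {2,5}:  v_{2} + v_{5} = v_{1} + v_{8} + v_{10} ; sig = (2; 1,1,1)
  {2,7}:  v_{2} + v_{7} = v_{1} + v_{6} + v_{8} + v_{10} ; sig = (2; 1,1,1,1)
  {2,4}:  v_{2} + v_{4} = v_{1} + v_{3} + 2·v_{6} + v_{10} ; sig = (2; 1,1,1,2)
  {0,6}:  v_{0} + v_{6} = 2·v_{4} + v_{5} ; sig = (2; 1,2)
  {0,7}:  v_{0} + v_{7} = 2·v_{4} + 2·v_{5} ; sig = (2; 2,2)
  {0,3}:  v_{0} + v_{3} = 2·v_{1} + 2·v_{9} + 2·v_{10} ; sig = (2; 2,2,2)
  {3,4,5}:  v_{3} + v_{4} + v_{5} = v_{1} + v_{9} + v_{10} ; sig = (3; 1,1,1)
  {1,8,9,10}:  v_{1} + v_{8} + v_{9} + v_{10} = 0 ; sig = (4; —)
  {1,6,9,10}:  v_{1} + v_{6} + v_{9} + v_{10} = v_{4} ; sig = (4; 1)
  {1,7,9,10}:  v_{1} + v_{7} + v_{9} + v_{10} = v_{4} + v_{5} ; sig = (4; 1,1)
  {1,3,6,8,10}:  v_{1} + v_{3} + v_{6} + v_{8} + v_{10} = v_{2} ; sig = (5; 1)
  {1,4,5,9,10}:  v_{1} + v_{4} + v_{5} + v_{9} + v_{10} = v_{0} ; sig = (5; 1)

so the primitive-relation signature multiset is
[(2; —), (2; 1), (2; 1), (2; 1,1), (2; 1,1), (2; 1,1,1), (2; 1,1,1), (2; 1,1,1,1), (2; 1,1,1,2), (2; 1,2), (2; 2,2), (2; 2,2,2), (3; 1,1,1), (4; —), (4; 1), (4; 1,1), (5; 1), (5; 1)]


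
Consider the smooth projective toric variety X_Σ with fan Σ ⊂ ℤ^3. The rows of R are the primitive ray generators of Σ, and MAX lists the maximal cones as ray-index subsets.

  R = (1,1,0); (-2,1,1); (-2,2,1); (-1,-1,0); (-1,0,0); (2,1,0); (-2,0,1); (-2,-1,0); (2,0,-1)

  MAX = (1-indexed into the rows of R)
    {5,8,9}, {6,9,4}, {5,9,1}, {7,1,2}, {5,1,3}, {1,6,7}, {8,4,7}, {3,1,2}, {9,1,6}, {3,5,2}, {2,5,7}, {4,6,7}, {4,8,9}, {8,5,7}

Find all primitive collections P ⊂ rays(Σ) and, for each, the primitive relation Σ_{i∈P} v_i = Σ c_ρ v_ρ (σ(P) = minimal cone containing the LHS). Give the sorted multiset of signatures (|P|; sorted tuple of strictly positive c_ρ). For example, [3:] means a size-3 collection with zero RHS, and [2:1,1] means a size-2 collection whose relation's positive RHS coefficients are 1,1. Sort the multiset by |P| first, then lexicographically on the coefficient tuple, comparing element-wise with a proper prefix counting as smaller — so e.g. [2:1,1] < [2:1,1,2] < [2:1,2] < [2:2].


Σ has 17 primitive collections:

  P = {1,4}:  v_{1} + v_{4} = 0  ⟹  sig = [2:]
  P = {6,8}:  v_{6} + v_{8} = 0  ⟹  sig = [2:]
  P = {7,9}:  v_{7} + v_{9} = 0  ⟹  sig = [2:]
  P = {1,8}:  v_{1} + v_{8} = v_{5}  ⟹  sig = [2:1]
  P = {4,5}:  v_{4} + v_{5} = v_{8}  ⟹  sig = [2:1]
  P = {5,6}:  v_{5} + v_{6} = v_{1}  ⟹  sig = [2:1]
  P = {2,4}:  v_{2} + v_{4} = v_{5} + v_{7}  ⟹  sig = [2:1,1]
  P = {2,9}:  v_{2} + v_{9} = v_{1} + v_{5}  ⟹  sig = [2:1,1]
  P = {3,4}:  v_{3} + v_{4} = v_{2} + v_{5}  ⟹  sig = [2:1,1]
  P = {2,6}:  v_{2} + v_{6} = 2·v_{1} + v_{7}  ⟹  sig = [2:1,2]
  P = {2,8}:  v_{2} + v_{8} = 2·v_{5} + v_{7}  ⟹  sig = [2:1,2]
  P = {3,6}:  v_{3} + v_{6} = 2·v_{1} + v_{2}  ⟹  sig = [2:1,2]
  P = {3,8}:  v_{3} + v_{8} = v_{2} + 2·v_{5}  ⟹  sig = [2:1,2]
  P = {3,7}:  v_{3} + v_{7} = 2·v_{2}  ⟹  sig = [2:2]
  P = {3,9}:  v_{3} + v_{9} = 2·v_{1} + 2·v_{5}  ⟹  sig = [2:2,2]
  P = {1,2,5}:  v_{1} + v_{2} + v_{5} = v_{3}  ⟹  sig = [3:1]
  P = {1,5,7}:  v_{1} + v_{5} + v_{7} = v_{2}  ⟹  sig = [3:1]

so the primitive-relation signature multiset is
    |P|=2: 15 collections, coeffs (), (), (), (1), (1), (1), (1,1), (1,1), (1,1), (1,2), (1,2), (1,2), (1,2), (2), (2,2)
    |P|=3: 2 collections, coeffs (1), (1)


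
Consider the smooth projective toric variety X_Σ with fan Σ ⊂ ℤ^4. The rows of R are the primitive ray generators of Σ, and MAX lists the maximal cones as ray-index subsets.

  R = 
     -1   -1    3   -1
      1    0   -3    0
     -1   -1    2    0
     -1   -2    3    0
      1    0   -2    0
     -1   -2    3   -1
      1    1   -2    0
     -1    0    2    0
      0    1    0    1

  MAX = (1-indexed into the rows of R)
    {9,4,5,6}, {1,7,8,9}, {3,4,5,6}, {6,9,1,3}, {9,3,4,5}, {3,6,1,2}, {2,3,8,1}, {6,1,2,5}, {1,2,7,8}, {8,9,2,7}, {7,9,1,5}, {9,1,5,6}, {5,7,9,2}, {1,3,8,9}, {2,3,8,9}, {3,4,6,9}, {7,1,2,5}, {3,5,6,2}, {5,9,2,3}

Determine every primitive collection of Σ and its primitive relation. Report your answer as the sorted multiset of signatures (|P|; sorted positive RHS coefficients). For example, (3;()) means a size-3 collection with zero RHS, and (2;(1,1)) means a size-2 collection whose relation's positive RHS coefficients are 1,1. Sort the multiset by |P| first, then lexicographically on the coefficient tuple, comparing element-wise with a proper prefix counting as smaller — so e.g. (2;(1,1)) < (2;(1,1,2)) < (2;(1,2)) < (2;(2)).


|primitive collections| = 12. Relations:

  P = {3,7}:  v_{3} + v_{7} = 0 — sig = (2;())
  P = {5,8}:  v_{5} + v_{8} = 0 — sig = (2;())
  P = {6,7}:  v_{6} + v_{7} = v_{1} + v_{5} — sig = (2;(1,1))
  P = {6,8}:  v_{6} + v_{8} = v_{1} + v_{3} — sig = (2;(1,1))
  P = {4,7}:  v_{4} + v_{7} = v_{5} + v_{6} + v_{9} — sig = (2;(1,1,1))
  P = {4,8}:  v_{4} + v_{8} = v_{3} + v_{6} + v_{9} — sig = (2;(1,1,1))
  P = {1,4}:  v_{1} + v_{4} = 2·v_{6} + v_{9} — sig = (2;(1,2))
  P = {2,4}:  v_{2} + v_{4} = 2·v_{3} + 2·v_{5} — sig = (2;(2,2))
  P = {1,2,9}:  v_{1} + v_{2} + v_{9} = 0 — sig = (3;())
  P = {1,3,5}:  v_{1} + v_{3} + v_{5} = v_{6} — sig = (3;(1))
  P = {2,6,9}:  v_{2} + v_{6} + v_{9} = v_{3} + v_{5} — sig = (3;(1,1))
  P = {3,5,6,9}:  v_{3} + v_{5} + v_{6} + v_{9} = v_{4} — sig = (4;(1))

Sorted signature multiset PRS(X):
    (2;())
    (2;())
    (2;(1,1))
    (2;(1,1))
    (2;(1,1,1))
    (2;(1,1,1))
    (2;(1,2))
    (2;(2,2))
    (3;())
    (3;(1))
    (3;(1,1))
    (4;(1))


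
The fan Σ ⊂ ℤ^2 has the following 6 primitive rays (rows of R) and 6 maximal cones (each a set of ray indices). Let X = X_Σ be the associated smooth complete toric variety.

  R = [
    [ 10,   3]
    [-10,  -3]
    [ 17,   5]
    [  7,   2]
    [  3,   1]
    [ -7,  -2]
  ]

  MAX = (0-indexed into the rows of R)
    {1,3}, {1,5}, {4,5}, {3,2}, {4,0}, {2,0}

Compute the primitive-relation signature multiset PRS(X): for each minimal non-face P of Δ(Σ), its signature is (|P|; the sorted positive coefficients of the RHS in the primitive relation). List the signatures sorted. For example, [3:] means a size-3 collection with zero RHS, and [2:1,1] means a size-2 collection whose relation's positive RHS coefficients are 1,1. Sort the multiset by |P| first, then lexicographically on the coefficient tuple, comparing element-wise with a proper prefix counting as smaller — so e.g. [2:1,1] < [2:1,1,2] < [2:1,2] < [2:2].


9 collections generate NE(X_Σ); each relation:

  • {0,1}:  v_{0} + v_{1} = 0  so sig = [2:]
  • {3,5}:  v_{3} + v_{5} = 0  so sig = [2:]
  • {0,3}:  v_{0} + v_{3} = v_{2}  so sig = [2:1]
  • {0,5}:  v_{0} + v_{5} = v_{4}  so sig = [2:1]
  • {1,2}:  v_{1} + v_{2} = v_{3}  so sig = [2:1]
  • {1,4}:  v_{1} + v_{4} = v_{5}  so sig = [2:1]
  • {2,5}:  v_{2} + v_{5} = v_{0}  so sig = [2:1]
  • {3,4}:  v_{3} + v_{4} = v_{0}  so sig = [2:1]
  • {2,4}:  v_{2} + v_{4} = 2·v_{0}  so sig = [2:2]

Signatures (|P|; sorted positive RHS coefficients), sorted:
    [2:]
    [2:]
    [2:1]
    [2:1]
    [2:1]
    [2:1]
    [2:1]
    [2:1]
    [2:2]


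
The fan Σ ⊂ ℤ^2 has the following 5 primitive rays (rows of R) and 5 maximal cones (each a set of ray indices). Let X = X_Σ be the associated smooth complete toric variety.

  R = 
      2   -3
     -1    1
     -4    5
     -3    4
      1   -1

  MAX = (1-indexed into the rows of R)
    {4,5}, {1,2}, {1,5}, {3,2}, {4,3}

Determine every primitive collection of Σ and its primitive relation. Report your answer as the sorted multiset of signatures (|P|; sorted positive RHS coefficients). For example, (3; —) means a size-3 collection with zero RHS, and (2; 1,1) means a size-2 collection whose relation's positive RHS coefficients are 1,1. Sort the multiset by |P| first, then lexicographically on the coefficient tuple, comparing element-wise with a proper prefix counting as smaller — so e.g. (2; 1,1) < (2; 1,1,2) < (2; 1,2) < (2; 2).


Σ has 5 primitive collections:

  P={2,5}:  v_{2} + v_{5} = 0  ⟹  sig = (2; —)
  P={1,4}:  v_{1} + v_{4} = v_{2}  ⟹  sig = (2; 1)
  P={2,4}:  v_{2} + v_{4} = v_{3}  ⟹  sig = (2; 1)
  P={3,5}:  v_{3} + v_{5} = v_{4}  ⟹  sig = (2; 1)
  P={1,3}:  v_{1} + v_{3} = 2·v_{2}  ⟹  sig = (2; 2)

Sorted signature multiset PRS(X):
[(2; —), (2; 1), (2; 1), (2; 1), (2; 2)]


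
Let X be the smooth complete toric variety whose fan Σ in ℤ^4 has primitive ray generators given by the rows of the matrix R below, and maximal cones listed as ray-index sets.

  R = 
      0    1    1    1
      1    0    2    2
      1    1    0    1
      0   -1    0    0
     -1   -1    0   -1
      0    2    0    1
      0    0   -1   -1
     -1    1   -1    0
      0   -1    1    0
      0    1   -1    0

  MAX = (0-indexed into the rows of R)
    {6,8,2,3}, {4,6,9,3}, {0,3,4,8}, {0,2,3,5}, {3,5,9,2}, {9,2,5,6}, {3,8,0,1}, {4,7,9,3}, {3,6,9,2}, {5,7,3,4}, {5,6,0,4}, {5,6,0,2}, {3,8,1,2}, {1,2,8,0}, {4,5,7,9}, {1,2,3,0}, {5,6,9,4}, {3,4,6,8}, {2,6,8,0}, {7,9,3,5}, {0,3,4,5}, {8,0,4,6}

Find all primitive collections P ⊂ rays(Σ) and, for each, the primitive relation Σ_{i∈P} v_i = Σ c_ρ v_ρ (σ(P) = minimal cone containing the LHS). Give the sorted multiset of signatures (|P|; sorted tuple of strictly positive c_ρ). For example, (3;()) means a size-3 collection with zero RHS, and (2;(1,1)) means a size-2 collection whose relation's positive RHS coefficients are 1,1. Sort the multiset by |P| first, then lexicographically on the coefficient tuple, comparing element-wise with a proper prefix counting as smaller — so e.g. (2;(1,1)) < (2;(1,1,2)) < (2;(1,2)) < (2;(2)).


|primitive collections| = 17. Relations:

  {2,4}:  v_{2} + v_{4} = 0 ; sig = (2;())
  {8,9}:  v_{8} + v_{9} = 0 ; sig = (2;())
  {0,9}:  v_{0} + v_{9} = v_{5} ; sig = (2;(1))
  {5,8}:  v_{5} + v_{8} = v_{0} ; sig = (2;(1))
  {1,6}:  v_{1} + v_{6} = v_{2} + v_{8} ; sig = (2;(1,1))
  {1,4}:  v_{1} + v_{4} = v_{0} + v_{3} + v_{8} ; sig = (2;(1,1,1))
  {1,9}:  v_{1} + v_{9} = v_{0} + v_{2} + v_{3} ; sig = (2;(1,1,1))
  {2,7}:  v_{2} + v_{7} = v_{3} + v_{5} + v_{9} ; sig = (2;(1,1,1))
  {7,8}:  v_{7} + v_{8} = v_{3} + v_{4} + v_{5} ; sig = (2;(1,1,1))
  {0,7}:  v_{0} + v_{7} = v_{3} + v_{4} + 2·v_{5} ; sig = (2;(1,1,2))
  {1,5}:  v_{1} + v_{5} = 2·v_{0} + v_{2} + v_{3} ; sig = (2;(1,1,2))
  {1,7}:  v_{1} + v_{7} = v_{0} + 2·v_{3} + v_{5} ; sig = (2;(1,1,2))
  {6,7}:  v_{6} + v_{7} = v_{4} + 2·v_{9} ; sig = (2;(1,2))
  {0,3,6}:  v_{0} + v_{3} + v_{6} = 0 ; sig = (3;())
  {3,5,6}:  v_{3} + v_{5} + v_{6} = v_{9} ; sig = (3;(1))
  {0,2,3,8}:  v_{0} + v_{2} + v_{3} + v_{8} = v_{1} ; sig = (4;(1))
  {3,4,5,9}:  v_{3} + v_{4} + v_{5} + v_{9} = v_{7} ; sig = (4;(1))

so the primitive-relation signature multiset is
    (2;())
    (2;())
    (2;(1))
    (2;(1))
    (2;(1,1))
    (2;(1,1,1))
    (2;(1,1,1))
    (2;(1,1,1))
    (2;(1,1,1))
    (2;(1,1,2))
    (2;(1,1,2))
    (2;(1,1,2))
    (2;(1,2))
    (3;())
    (3;(1))
    (4;(1))
    (4;(1))


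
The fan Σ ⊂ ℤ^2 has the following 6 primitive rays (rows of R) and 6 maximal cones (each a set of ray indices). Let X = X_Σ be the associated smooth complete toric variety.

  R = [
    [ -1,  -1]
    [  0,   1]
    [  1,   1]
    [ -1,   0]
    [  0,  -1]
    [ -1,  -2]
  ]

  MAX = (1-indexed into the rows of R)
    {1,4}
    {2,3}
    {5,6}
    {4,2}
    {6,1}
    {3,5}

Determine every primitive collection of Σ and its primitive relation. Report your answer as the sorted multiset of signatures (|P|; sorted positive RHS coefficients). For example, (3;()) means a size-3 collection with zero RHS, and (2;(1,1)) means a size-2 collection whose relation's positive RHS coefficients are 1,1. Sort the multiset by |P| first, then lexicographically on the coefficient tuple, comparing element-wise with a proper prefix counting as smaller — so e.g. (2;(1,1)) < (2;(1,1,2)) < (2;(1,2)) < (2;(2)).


Δ(Σ) — 6 vertices, 9 min non-faces:

  P = {1,3}:  v_{1} + v_{3} = 0  ⇒ sig = (2;())
  P = {2,5}:  v_{2} + v_{5} = 0  ⇒ sig = (2;())
  P = {1,2}:  v_{1} + v_{2} = v_{4}  ⇒ sig = (2;(1))
  P = {1,5}:  v_{1} + v_{5} = v_{6}  ⇒ sig = (2;(1))
  P = {2,6}:  v_{2} + v_{6} = v_{1}  ⇒ sig = (2;(1))
  P = {3,4}:  v_{3} + v_{4} = v_{2}  ⇒ sig = (2;(1))
  P = {3,6}:  v_{3} + v_{6} = v_{5}  ⇒ sig = (2;(1))
  P = {4,5}:  v_{4} + v_{5} = v_{1}  ⇒ sig = (2;(1))
  P = {4,6}:  v_{4} + v_{6} = 2·v_{1}  ⇒ sig = (2;(2))

Hence PRS(X_Σ) =
{ (2;()) ×2,  (2;(1)) ×6,  (2;(2)) }


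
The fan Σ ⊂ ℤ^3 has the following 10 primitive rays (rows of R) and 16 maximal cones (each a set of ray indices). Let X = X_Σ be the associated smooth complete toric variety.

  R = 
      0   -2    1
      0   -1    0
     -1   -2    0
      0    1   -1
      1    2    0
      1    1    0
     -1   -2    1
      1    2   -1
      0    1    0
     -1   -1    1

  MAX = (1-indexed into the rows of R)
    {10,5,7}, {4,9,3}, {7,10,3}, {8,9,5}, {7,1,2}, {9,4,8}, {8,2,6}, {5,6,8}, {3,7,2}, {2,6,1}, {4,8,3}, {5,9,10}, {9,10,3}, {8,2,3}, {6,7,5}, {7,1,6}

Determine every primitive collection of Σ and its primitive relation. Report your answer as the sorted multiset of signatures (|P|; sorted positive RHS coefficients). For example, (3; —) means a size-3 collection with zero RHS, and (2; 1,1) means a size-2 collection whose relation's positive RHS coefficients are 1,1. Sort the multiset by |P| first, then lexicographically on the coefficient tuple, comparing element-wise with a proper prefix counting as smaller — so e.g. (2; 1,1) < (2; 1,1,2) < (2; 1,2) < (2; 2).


|primitive collections| = 23. Relations:

  P={2,9}:  v_{2} + v_{9} = 0  ⇒ sig = (2; —)
  P={3,5}:  v_{3} + v_{5} = 0  ⇒ sig = (2; —)
  P={7,8}:  v_{7} + v_{8} = 0  ⇒ sig = (2; —)
  P={1,4}:  v_{1} + v_{4} = v_{2}  ⇒ sig = (2; 1)
  P={2,5}:  v_{2} + v_{5} = v_{6}  ⇒ sig = (2; 1)
  P={2,10}:  v_{2} + v_{10} = v_{7}  ⇒ sig = (2; 1)
  P={3,6}:  v_{3} + v_{6} = v_{2}  ⇒ sig = (2; 1)
  P={4,6}:  v_{4} + v_{6} = v_{8}  ⇒ sig = (2; 1)
  P={6,9}:  v_{6} + v_{9} = v_{5}  ⇒ sig = (2; 1)
  P={7,9}:  v_{7} + v_{9} = v_{10}  ⇒ sig = (2; 1)
  P={8,10}:  v_{8} + v_{10} = v_{9}  ⇒ sig = (2; 1)
  P={1,8}:  v_{1} + v_{8} = v_{2} + v_{6}  ⇒ sig = (2; 1,1)
  P={1,9}:  v_{1} + v_{9} = v_{6} + v_{7}  ⇒ sig = (2; 1,1)
  P={2,4}:  v_{2} + v_{4} = v_{3} + v_{8}  ⇒ sig = (2; 1,1)
  P={4,5}:  v_{4} + v_{5} = v_{8} + v_{9}  ⇒ sig = (2; 1,1)
  P={4,7}:  v_{4} + v_{7} = v_{3} + v_{9}  ⇒ sig = (2; 1,1)
  P={6,10}:  v_{6} + v_{10} = v_{5} + v_{7}  ⇒ sig = (2; 1,1)
  P={1,3}:  v_{1} + v_{3} = 2·v_{2} + v_{7}  ⇒ sig = (2; 1,2)
  P={1,5}:  v_{1} + v_{5} = 2·v_{6} + v_{7}  ⇒ sig = (2; 1,2)
  P={1,10}:  v_{1} + v_{10} = v_{6} + 2·v_{7}  ⇒ sig = (2; 1,2)
  P={4,10}:  v_{4} + v_{10} = v_{3} + 2·v_{9}  ⇒ sig = (2; 1,2)
  P={2,6,7}:  v_{2} + v_{6} + v_{7} = v_{1}  ⇒ sig = (3; 1)
  P={3,8,9}:  v_{3} + v_{8} + v_{9} = v_{4}  ⇒ sig = (3; 1)

so the primitive-relation signature multiset is
{ (2; —) ×3,  (2; 1) ×8,  (2; 1,1) ×6,  (2; 1,2) ×4,  (3; 1) ×2 }


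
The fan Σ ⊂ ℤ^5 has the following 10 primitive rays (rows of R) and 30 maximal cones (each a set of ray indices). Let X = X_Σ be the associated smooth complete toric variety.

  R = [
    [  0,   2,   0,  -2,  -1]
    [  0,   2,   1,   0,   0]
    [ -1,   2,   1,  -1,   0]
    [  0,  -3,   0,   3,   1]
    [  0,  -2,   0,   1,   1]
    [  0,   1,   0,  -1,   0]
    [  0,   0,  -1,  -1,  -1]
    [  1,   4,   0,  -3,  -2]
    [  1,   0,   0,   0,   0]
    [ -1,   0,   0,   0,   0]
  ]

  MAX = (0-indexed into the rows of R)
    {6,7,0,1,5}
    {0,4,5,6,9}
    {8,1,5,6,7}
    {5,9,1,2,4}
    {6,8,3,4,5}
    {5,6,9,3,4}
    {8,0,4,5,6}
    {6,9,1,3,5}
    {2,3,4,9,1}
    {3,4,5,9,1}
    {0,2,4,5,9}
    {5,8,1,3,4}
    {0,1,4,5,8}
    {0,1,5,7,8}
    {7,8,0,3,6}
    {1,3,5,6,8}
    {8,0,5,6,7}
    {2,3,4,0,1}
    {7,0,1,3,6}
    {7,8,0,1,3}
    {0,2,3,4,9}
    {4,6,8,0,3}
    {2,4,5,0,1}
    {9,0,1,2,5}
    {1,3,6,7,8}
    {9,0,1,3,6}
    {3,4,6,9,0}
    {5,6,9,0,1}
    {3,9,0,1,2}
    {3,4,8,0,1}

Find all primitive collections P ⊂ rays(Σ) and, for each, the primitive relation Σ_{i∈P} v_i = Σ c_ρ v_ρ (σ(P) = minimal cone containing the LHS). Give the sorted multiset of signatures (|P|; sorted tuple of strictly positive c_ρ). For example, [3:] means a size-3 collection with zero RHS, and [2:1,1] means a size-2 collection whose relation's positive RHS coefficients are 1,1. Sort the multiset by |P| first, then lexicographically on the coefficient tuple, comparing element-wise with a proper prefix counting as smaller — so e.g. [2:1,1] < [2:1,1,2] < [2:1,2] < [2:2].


12 collections generate NE(X_Σ); each relation:

  P = {8,9}:  v_{8} + v_{9} = 0  →  sig = [2:]
  P = {2,6}:  v_{2} + v_{6} = v_{0} + v_{9}  →  sig = [2:1,1]
  P = {4,7}:  v_{4} + v_{7} = v_{0} + v_{8}  →  sig = [2:1,1]
  P = {2,8}:  v_{2} + v_{8} = v_{0} + v_{1} + v_{4}  →  sig = [2:1,1,1]
  P = {7,9}:  v_{7} + v_{9} = v_{0} + v_{1} + v_{6}  →  sig = [2:1,1,1]
  P = {2,7}:  v_{2} + v_{7} = 2·v_{0} + v_{1}  →  sig = [2:1,2]
  P = {0,3,5}:  v_{0} + v_{3} + v_{5} = 0  →  sig = [3:]
  P = {1,4,6}:  v_{1} + v_{4} + v_{6} = 0  →  sig = [3:]
  P = {2,3,5}:  v_{2} + v_{3} + v_{5} = v_{1} + v_{4} + v_{9}  →  sig = [3:1,1,1]
  P = {3,5,7}:  v_{3} + v_{5} + v_{7} = v_{1} + v_{6} + v_{8}  →  sig = [3:1,1,1]
  P = {0,1,4,9}:  v_{0} + v_{1} + v_{4} + v_{9} = v_{2}  →  sig = [4:1]
  P = {0,1,6,8}:  v_{0} + v_{1} + v_{6} + v_{8} = v_{7}  →  sig = [4:1]

so the primitive-relation signature multiset is
    [2:]
    [2:1,1]
    [2:1,1]
    [2:1,1,1]
    [2:1,1,1]
    [2:1,2]
    [3:]
    [3:]
    [3:1,1,1]
    [3:1,1,1]
    [4:1]
    [4:1]


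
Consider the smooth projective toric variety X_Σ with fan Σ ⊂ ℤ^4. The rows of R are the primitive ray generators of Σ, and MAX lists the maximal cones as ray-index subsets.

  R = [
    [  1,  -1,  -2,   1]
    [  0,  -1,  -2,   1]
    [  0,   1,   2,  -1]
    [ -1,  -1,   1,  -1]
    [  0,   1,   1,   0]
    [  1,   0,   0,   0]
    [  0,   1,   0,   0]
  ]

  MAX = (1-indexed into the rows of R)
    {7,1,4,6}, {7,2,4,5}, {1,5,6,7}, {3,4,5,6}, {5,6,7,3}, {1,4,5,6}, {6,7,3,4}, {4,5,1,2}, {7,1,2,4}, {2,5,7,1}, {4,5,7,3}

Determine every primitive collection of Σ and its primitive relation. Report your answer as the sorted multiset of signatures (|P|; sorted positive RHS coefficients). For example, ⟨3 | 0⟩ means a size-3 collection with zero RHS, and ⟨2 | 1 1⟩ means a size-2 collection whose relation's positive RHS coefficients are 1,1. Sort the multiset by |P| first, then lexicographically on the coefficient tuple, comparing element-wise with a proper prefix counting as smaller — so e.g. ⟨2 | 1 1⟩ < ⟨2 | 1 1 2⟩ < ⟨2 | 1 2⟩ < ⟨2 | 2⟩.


5 collections generate NE(X_Σ); each relation:

  • {2,3}:  v_{2} + v_{3} = 0  ⇒ sig = ⟨2 | 0⟩
  • {1,3}:  v_{1} + v_{3} = v_{6}  ⇒ sig = ⟨2 | 1⟩
  • {2,6}:  v_{2} + v_{6} = v_{1}  ⇒ sig = ⟨2 | 1⟩
  • {1,4,5,7}:  v_{1} + v_{4} + v_{5} + v_{7} = 0  ⇒ sig = ⟨4 | 0⟩
  • {4,5,6,7}:  v_{4} + v_{5} + v_{6} + v_{7} = v_{3}  ⇒ sig = ⟨4 | 1⟩

Hence PRS(X_Σ) =
    ⟨2 | 0⟩
    ⟨2 | 1⟩
    ⟨2 | 1⟩
    ⟨4 | 0⟩
    ⟨4 | 1⟩


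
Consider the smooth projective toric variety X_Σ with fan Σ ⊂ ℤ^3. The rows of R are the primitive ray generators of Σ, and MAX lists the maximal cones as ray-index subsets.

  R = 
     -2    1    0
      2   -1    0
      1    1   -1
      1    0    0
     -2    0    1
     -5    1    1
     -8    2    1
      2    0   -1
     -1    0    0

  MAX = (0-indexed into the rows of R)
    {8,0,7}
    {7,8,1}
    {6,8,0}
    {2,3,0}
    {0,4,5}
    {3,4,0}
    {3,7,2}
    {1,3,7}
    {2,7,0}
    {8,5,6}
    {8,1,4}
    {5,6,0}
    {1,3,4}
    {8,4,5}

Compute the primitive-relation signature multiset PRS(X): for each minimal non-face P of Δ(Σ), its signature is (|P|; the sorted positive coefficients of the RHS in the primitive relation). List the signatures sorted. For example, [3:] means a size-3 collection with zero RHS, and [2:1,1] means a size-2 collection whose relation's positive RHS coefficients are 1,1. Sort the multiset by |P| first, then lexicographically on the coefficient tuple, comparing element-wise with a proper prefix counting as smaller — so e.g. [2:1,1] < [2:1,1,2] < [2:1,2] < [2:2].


The 18 primitive collections of Σ (r=9, n=3):

  P = {0,1}:  v_{0} + v_{1} = 0  ⇒ sig = [2:]
  P = {3,8}:  v_{3} + v_{8} = 0  ⇒ sig = [2:]
  P = {4,7}:  v_{4} + v_{7} = 0  ⇒ sig = [2:]
  P = {1,2}:  v_{1} + v_{2} = v_{3} + v_{7}  ⇒ sig = [2:1,1]
  P = {1,5}:  v_{1} + v_{5} = v_{4} + v_{8}  ⇒ sig = [2:1,1]
  P = {1,6}:  v_{1} + v_{6} = v_{5} + v_{8}  ⇒ sig = [2:1,1]
  P = {2,4}:  v_{2} + v_{4} = v_{0} + v_{3}  ⇒ sig = [2:1,1]
  P = {2,8}:  v_{2} + v_{8} = v_{0} + v_{7}  ⇒ sig = [2:1,1]
  P = {3,5}:  v_{3} + v_{5} = v_{0} + v_{4}  ⇒ sig = [2:1,1]
  P = {3,6}:  v_{3} + v_{6} = v_{0} + v_{5}  ⇒ sig = [2:1,1]
  P = {5,7}:  v_{5} + v_{7} = v_{0} + v_{8}  ⇒ sig = [2:1,1]
  P = {2,6}:  v_{2} + v_{6} = 3·v_{0} + v_{8}  ⇒ sig = [2:1,3]
  P = {2,5}:  v_{2} + v_{5} = 2·v_{0}  ⇒ sig = [2:2]
  P = {4,6}:  v_{4} + v_{6} = 2·v_{5}  ⇒ sig = [2:2]
  P = {6,7}:  v_{6} + v_{7} = 2·v_{0} + 2·v_{8}  ⇒ sig = [2:2,2]
  P = {0,3,7}:  v_{0} + v_{3} + v_{7} = v_{2}  ⇒ sig = [3:1]
  P = {0,4,8}:  v_{0} + v_{4} + v_{8} = v_{5}  ⇒ sig = [3:1]
  P = {0,5,8}:  v_{0} + v_{5} + v_{8} = v_{6}  ⇒ sig = [3:1]

Signatures (|P|; sorted positive RHS coefficients), sorted:
[[2:], [2:], [2:], [2:1,1], [2:1,1], [2:1,1], [2:1,1], [2:1,1], [2:1,1], [2:1,1], [2:1,1], [2:1,3], [2:2], [2:2], [2:2,2], [3:1], [3:1], [3:1]]


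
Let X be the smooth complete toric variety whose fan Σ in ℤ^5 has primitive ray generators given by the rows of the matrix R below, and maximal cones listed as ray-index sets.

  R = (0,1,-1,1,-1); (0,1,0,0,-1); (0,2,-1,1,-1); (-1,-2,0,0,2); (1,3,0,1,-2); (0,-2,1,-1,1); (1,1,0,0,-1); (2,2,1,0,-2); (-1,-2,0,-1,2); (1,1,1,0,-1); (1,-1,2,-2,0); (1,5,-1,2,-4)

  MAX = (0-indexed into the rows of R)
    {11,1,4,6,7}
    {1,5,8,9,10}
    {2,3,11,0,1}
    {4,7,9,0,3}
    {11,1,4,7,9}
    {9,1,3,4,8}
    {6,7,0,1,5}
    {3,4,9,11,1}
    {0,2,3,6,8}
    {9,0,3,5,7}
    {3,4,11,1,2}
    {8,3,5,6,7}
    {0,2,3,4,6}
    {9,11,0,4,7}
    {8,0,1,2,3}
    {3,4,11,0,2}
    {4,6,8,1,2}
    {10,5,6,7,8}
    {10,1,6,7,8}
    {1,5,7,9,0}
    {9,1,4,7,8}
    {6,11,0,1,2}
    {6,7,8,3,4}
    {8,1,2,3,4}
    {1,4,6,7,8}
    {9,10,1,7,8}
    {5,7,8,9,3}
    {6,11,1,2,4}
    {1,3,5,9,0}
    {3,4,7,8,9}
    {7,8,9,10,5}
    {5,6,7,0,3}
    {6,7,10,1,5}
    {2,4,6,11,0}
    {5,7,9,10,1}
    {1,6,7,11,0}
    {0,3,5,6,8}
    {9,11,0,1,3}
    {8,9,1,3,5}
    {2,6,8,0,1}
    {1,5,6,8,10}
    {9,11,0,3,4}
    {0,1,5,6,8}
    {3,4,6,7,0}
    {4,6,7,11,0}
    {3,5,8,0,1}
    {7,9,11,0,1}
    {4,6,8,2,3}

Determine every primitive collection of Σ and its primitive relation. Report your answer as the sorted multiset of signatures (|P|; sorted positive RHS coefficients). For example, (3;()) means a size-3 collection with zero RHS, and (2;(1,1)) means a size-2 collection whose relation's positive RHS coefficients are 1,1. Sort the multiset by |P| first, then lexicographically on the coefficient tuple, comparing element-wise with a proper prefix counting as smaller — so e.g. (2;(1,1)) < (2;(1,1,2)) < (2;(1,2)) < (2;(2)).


Σ has 21 primitive collections:

  {2,5}:  v_{2} + v_{5} = 0 ; sig = (2;())
  {2,9}:  v_{2} + v_{9} = v_{4} ; sig = (2;(1))
  {4,5}:  v_{4} + v_{5} = v_{9} ; sig = (2;(1))
  {6,9}:  v_{6} + v_{9} = v_{7} ; sig = (2;(1))
  {2,7}:  v_{2} + v_{7} = v_{4} + v_{6} ; sig = (2;(1,1))
  {8,11}:  v_{8} + v_{11} = v_{1} + v_{2} ; sig = (2;(1,1))
  {0,10}:  v_{0} + v_{10} = v_{1} + v_{5} + v_{6} ; sig = (2;(1,1,1))
  {2,10}:  v_{2} + v_{10} = v_{1} + v_{7} + v_{8} ; sig = (2;(1,1,1))
  {3,10}:  v_{3} + v_{10} = v_{5} + v_{8} + v_{9} ; sig = (2;(1,1,1))
  {5,11}:  v_{5} + v_{11} = v_{0} + v_{1} + v_{9} ; sig = (2;(1,1,1))
  {4,10}:  v_{4} + v_{10} = v_{1} + v_{7} + v_{8} + v_{9} ; sig = (2;(1,1,1,1))
  {10,11}:  v_{10} + v_{11} = 2·v_{1} + v_{7} ; sig = (2;(1,2))
  {0,8,9}:  v_{0} + v_{8} + v_{9} = 0 ; sig = (3;())
  {1,3,6}:  v_{1} + v_{3} + v_{6} = 0 ; sig = (3;())
  {0,1,4}:  v_{0} + v_{1} + v_{4} = v_{11} ; sig = (3;(1))
  {0,4,8}:  v_{0} + v_{4} + v_{8} = v_{2} ; sig = (3;(1))
  {0,7,8}:  v_{0} + v_{7} + v_{8} = v_{6} ; sig = (3;(1))
  {1,3,7}:  v_{1} + v_{3} + v_{7} = v_{9} ; sig = (3;(1))
  {3,6,11}:  v_{3} + v_{6} + v_{11} = v_{0} + v_{4} ; sig = (3;(1,1))
  {3,7,11}:  v_{3} + v_{7} + v_{11} = v_{0} + v_{4} + v_{9} ; sig = (3;(1,1,1))
  {1,5,7,8}:  v_{1} + v_{5} + v_{7} + v_{8} = v_{10} ; sig = (4;(1))

Hence PRS(X_Σ) =
    |P|=2: 12 collections, coeffs (), (1), (1), (1), (1,1), (1,1), (1,1,1), (1,1,1), (1,1,1), (1,1,1), (1,1,1,1), (1,2)
    |P|=3: 8 collections, coeffs (), (), (1), (1), (1), (1), (1,1), (1,1,1)
    |P|=4: 1 collection, coeffs (1)


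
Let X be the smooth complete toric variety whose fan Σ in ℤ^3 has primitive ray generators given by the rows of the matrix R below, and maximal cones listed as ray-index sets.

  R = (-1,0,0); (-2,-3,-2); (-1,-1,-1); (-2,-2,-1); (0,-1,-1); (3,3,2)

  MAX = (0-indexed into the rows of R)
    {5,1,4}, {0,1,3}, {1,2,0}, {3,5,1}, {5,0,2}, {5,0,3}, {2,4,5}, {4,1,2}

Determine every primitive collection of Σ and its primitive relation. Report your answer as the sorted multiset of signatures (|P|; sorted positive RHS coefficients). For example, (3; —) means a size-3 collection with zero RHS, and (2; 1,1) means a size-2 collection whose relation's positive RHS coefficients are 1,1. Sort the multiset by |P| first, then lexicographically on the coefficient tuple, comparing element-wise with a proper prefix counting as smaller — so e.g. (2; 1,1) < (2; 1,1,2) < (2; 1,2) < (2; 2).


Minimal non-faces — 5 found among 6 rays, 8 max cones:

  • {0,4}:  v_{0} + v_{4} = v_{2} ; sig = (2; 1)
  • {3,4}:  v_{3} + v_{4} = v_{1} ; sig = (2; 1)
  • {2,3}:  v_{2} + v_{3} = v_{0} + v_{1} ; sig = (2; 1,1)
  • {0,1,5}:  v_{0} + v_{1} + v_{5} = 0 ; sig = (3; —)
  • {1,2,5}:  v_{1} + v_{2} + v_{5} = v_{4} ; sig = (3; 1)

Signatures (|P|; sorted positive RHS coefficients), sorted:
[(2; 1), (2; 1), (2; 1,1), (3; —), (3; 1)]


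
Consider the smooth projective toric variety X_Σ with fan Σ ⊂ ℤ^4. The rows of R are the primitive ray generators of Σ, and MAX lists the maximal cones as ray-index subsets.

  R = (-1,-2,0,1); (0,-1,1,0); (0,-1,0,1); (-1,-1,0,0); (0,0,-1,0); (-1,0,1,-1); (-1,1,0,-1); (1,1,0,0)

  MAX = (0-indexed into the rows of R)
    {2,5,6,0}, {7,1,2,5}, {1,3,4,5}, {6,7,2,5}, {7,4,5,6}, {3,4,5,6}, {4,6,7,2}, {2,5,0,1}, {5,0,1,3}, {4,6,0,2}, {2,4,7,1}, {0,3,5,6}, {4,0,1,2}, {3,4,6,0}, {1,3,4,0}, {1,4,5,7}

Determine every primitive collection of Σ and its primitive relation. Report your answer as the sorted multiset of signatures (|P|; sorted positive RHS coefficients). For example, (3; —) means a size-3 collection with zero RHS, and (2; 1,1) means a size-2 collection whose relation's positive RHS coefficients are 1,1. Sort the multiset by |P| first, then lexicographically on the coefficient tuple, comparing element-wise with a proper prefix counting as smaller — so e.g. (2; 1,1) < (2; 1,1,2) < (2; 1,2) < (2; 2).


6 minimal non-faces of Δ(Σ) (on 8 rays):

  P = {3,7}:  v_{3} + v_{7} = 0 — sig = (2; —)
  P = {0,7}:  v_{0} + v_{7} = v_{2} — sig = (2; 1)
  P = {1,6}:  v_{1} + v_{6} = v_{5} — sig = (2; 1)
  P = {2,3}:  v_{2} + v_{3} = v_{0} — sig = (2; 1)
  P = {2,4,5}:  v_{2} + v_{4} + v_{5} = v_{3} — sig = (3; 1)
  P = {0,4,5}:  v_{0} + v_{4} + v_{5} = 2·v_{3} — sig = (3; 2)

Sorted signature multiset PRS(X):
    (2; —)
    (2; 1)
    (2; 1)
    (2; 1)
    (3; 1)
    (3; 2)


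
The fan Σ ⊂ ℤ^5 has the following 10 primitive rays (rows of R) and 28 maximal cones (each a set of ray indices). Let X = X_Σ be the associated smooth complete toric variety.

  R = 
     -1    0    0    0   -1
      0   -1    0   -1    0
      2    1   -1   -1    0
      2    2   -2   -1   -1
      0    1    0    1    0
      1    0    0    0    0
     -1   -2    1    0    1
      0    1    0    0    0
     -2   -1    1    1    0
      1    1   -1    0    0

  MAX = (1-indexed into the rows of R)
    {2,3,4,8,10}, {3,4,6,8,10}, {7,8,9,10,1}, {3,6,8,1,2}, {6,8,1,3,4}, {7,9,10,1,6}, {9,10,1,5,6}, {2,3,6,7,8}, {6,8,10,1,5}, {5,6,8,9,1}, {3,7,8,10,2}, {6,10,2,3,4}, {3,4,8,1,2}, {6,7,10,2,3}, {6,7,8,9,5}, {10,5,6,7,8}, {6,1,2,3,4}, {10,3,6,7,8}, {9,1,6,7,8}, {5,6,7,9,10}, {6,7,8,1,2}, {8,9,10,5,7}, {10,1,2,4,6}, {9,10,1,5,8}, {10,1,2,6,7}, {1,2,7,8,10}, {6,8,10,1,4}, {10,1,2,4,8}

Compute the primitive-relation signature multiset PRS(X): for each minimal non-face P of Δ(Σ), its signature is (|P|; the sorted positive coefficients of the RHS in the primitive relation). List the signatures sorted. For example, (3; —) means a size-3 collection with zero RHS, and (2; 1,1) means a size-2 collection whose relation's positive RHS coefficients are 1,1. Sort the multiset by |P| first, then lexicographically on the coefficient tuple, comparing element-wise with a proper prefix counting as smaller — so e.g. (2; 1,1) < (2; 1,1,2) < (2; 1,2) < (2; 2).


The 14 primitive collections of Σ (r=10, n=5):

  {2,5}:  v_{2} + v_{5} = 0  so sig = (2; —)
  {3,9}:  v_{3} + v_{9} = 0  so sig = (2; —)
  {2,9}:  v_{2} + v_{9} = v_{1} + v_{7}  so sig = (2; 1,1)
  {4,7}:  v_{4} + v_{7} = v_{2} + v_{10}  so sig = (2; 1,1)
  {4,9}:  v_{4} + v_{9} = v_{1} + v_{10}  so sig = (2; 1,1)
  {3,5}:  v_{3} + v_{5} = v_{6} + v_{8} + v_{10}  so sig = (2; 1,1,1)
  {4,5}:  v_{4} + v_{5} = v_{1} + v_{6} + v_{8} + 2·v_{10}  so sig = (2; 1,1,1,2)
  {1,3,7}:  v_{1} + v_{3} + v_{7} = v_{2}  so sig = (3; 1)
  {1,3,10}:  v_{1} + v_{3} + v_{10} = v_{4}  so sig = (3; 1)
  {1,5,7}:  v_{1} + v_{5} + v_{7} = v_{9}  so sig = (3; 1)
  {2,6,8,10}:  v_{2} + v_{6} + v_{8} + v_{10} = v_{3}  so sig = (4; 1)
  {6,8,9,10}:  v_{6} + v_{8} + v_{9} + v_{10} = v_{5}  so sig = (4; 1)
  {2,4,6,8}:  v_{2} + v_{4} + v_{6} + v_{8} = v_{1} + 2·v_{3}  so sig = (4; 1,2)
  {1,6,7,8,10}:  v_{1} + v_{6} + v_{7} + v_{8} + v_{10} = 0  so sig = (5; —)

so the primitive-relation signature multiset is
    |P|=2: 7 collections, coeffs (), (), (1,1), (1,1), (1,1), (1,1,1), (1,1,1,2)
    |P|=3: 3 collections, coeffs (1), (1), (1)
    |P|=4: 3 collections, coeffs (1), (1), (1,2)
    |P|=5: 1 collection, coeffs ()


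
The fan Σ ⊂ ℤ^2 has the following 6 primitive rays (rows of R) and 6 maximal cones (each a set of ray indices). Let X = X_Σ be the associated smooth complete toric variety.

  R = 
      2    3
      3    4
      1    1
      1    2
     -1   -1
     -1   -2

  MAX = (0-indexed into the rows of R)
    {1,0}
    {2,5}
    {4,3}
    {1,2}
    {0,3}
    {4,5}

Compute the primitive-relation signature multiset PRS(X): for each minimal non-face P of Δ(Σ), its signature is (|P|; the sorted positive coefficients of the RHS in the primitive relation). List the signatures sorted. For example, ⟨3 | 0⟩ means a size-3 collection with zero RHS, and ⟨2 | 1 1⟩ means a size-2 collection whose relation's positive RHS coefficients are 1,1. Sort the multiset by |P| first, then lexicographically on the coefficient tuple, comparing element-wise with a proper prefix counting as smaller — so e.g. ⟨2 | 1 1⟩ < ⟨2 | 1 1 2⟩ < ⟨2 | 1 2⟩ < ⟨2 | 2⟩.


Σ has 9 primitive collections:

  P = {2,4}:  v_{2} + v_{4} = 0  →  sig = ⟨2 | 0⟩
  P = {3,5}:  v_{3} + v_{5} = 0  →  sig = ⟨2 | 0⟩
  P = {0,2}:  v_{0} + v_{2} = v_{1}  →  sig = ⟨2 | 1⟩
  P = {0,4}:  v_{0} + v_{4} = v_{3}  →  sig = ⟨2 | 1⟩
  P = {0,5}:  v_{0} + v_{5} = v_{2}  →  sig = ⟨2 | 1⟩
  P = {1,4}:  v_{1} + v_{4} = v_{0}  →  sig = ⟨2 | 1⟩
  P = {2,3}:  v_{2} + v_{3} = v_{0}  →  sig = ⟨2 | 1⟩
  P = {1,3}:  v_{1} + v_{3} = 2·v_{0}  →  sig = ⟨2 | 2⟩
  P = {1,5}:  v_{1} + v_{5} = 2·v_{2}  →  sig = ⟨2 | 2⟩

Signatures (|P|; sorted positive RHS coefficients), sorted:
    ⟨2 | 0⟩
    ⟨2 | 0⟩
    ⟨2 | 1⟩
    ⟨2 | 1⟩
    ⟨2 | 1⟩
    ⟨2 | 1⟩
    ⟨2 | 1⟩
    ⟨2 | 2⟩
    ⟨2 | 2⟩


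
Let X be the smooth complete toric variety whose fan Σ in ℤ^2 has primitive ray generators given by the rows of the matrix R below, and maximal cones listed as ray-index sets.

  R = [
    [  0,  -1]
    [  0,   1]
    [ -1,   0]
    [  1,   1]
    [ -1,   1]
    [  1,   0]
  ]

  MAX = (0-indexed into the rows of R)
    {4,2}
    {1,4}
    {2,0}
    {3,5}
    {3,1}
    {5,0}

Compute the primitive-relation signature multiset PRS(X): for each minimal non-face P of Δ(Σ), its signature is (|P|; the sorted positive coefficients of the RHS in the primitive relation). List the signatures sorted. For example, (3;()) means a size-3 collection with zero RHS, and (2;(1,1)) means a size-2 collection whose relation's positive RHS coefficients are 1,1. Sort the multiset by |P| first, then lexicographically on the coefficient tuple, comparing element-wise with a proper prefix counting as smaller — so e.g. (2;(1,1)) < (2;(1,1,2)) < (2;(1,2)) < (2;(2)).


|primitive collections| = 9. Relations:

  P = {0,1}:  v_{0} + v_{1} = 0  →  sig = (2;())
  P = {2,5}:  v_{2} + v_{5} = 0  →  sig = (2;())
  P = {0,3}:  v_{0} + v_{3} = v_{5}  →  sig = (2;(1))
  P = {0,4}:  v_{0} + v_{4} = v_{2}  →  sig = (2;(1))
  P = {1,2}:  v_{1} + v_{2} = v_{4}  →  sig = (2;(1))
  P = {1,5}:  v_{1} + v_{5} = v_{3}  →  sig = (2;(1))
  P = {2,3}:  v_{2} + v_{3} = v_{1}  →  sig = (2;(1))
  P = {4,5}:  v_{4} + v_{5} = v_{1}  →  sig = (2;(1))
  P = {3,4}:  v_{3} + v_{4} = 2·v_{1}  →  sig = (2;(2))

so the primitive-relation signature multiset is
    |P|=2: 9 collections, coeffs (), (), (1), (1), (1), (1), (1), (1), (2)


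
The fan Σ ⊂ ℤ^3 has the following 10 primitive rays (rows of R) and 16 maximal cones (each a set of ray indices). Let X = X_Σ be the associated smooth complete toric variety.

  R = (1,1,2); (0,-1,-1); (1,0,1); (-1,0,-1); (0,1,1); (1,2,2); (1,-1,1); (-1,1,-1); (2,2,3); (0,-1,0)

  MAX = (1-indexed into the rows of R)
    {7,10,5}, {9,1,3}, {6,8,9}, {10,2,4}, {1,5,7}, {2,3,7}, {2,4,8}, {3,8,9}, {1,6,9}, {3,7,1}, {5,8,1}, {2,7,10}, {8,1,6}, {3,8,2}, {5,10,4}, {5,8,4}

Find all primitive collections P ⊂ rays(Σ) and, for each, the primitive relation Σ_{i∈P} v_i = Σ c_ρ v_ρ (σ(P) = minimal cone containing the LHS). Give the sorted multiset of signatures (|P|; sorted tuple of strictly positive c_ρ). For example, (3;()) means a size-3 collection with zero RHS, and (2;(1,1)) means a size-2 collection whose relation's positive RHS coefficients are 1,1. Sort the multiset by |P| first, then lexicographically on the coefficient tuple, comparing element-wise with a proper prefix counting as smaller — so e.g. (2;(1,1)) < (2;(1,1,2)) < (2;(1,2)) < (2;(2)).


|primitive collections| = 23. Relations:

  • {2,5}:  v_{2} + v_{5} = 0  so sig = (2;())
  • {3,4}:  v_{3} + v_{4} = 0  so sig = (2;())
  • {7,8}:  v_{7} + v_{8} = 0  so sig = (2;())
  • {1,2}:  v_{1} + v_{2} = v_{3}  so sig = (2;(1))
  • {1,4}:  v_{1} + v_{4} = v_{5}  so sig = (2;(1))
  • {3,5}:  v_{3} + v_{5} = v_{1}  so sig = (2;(1))
  • {3,6}:  v_{3} + v_{6} = v_{9}  so sig = (2;(1))
  • {3,10}:  v_{3} + v_{10} = v_{7}  so sig = (2;(1))
  • {4,7}:  v_{4} + v_{7} = v_{10}  so sig = (2;(1))
  • {4,9}:  v_{4} + v_{9} = v_{6}  so sig = (2;(1))
  • {6,10}:  v_{6} + v_{10} = v_{1}  so sig = (2;(1))
  • {8,10}:  v_{8} + v_{10} = v_{4}  so sig = (2;(1))
  • {1,10}:  v_{1} + v_{10} = v_{5} + v_{7}  so sig = (2;(1,1))
  • {4,6}:  v_{4} + v_{6} = v_{1} + v_{8}  so sig = (2;(1,1))
  • {5,9}:  v_{5} + v_{9} = v_{1} + v_{6}  so sig = (2;(1,1))
  • {6,7}:  v_{6} + v_{7} = v_{1} + v_{3}  so sig = (2;(1,1))
  • {9,10}:  v_{9} + v_{10} = v_{1} + v_{3}  so sig = (2;(1,1))
  • {2,6}:  v_{2} + v_{6} = 2·v_{3} + v_{8}  so sig = (2;(1,2))
  • {5,6}:  v_{5} + v_{6} = 2·v_{1} + v_{8}  so sig = (2;(1,2))
  • {7,9}:  v_{7} + v_{9} = v_{1} + 2·v_{3}  so sig = (2;(1,2))
  • {2,9}:  v_{2} + v_{9} = 3·v_{3} + v_{8}  so sig = (2;(1,3))
  • {1,3,8}:  v_{1} + v_{3} + v_{8} = v_{6}  so sig = (3;(1))
  • {1,8,9}:  v_{1} + v_{8} + v_{9} = 2·v_{6}  so sig = (3;(2))

so the primitive-relation signature multiset is
{ (2;()) ×3,  (2;(1)) ×9,  (2;(1,1)) ×5,  (2;(1,2)) ×3,  (2;(1,3)),  (3;(1)),  (3;(2)) }


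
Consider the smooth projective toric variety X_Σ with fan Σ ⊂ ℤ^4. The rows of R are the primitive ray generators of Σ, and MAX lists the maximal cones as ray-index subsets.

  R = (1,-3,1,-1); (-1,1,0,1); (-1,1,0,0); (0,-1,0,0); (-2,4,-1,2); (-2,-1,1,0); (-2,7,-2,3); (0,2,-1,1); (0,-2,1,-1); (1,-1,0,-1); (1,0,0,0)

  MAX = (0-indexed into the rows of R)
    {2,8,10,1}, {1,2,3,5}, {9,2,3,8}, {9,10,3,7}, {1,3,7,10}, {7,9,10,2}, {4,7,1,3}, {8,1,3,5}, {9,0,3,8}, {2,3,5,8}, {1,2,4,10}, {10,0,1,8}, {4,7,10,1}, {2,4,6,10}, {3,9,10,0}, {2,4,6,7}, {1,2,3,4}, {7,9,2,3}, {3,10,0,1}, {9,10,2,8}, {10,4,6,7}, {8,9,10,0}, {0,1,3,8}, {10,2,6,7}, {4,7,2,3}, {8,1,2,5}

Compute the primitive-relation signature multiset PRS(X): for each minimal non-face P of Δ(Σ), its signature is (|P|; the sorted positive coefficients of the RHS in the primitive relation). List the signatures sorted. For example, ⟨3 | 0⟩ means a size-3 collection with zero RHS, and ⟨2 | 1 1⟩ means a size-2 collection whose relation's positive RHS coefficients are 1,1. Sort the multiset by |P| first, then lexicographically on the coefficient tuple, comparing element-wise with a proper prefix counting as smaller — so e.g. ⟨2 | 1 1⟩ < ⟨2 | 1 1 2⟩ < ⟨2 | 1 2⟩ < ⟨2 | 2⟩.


Δ(Σ) — 11 vertices, 24 min non-faces:

  P={1,9}:  v_{1} + v_{9} = 0 — sig = ⟨2 | 0⟩
  P={7,8}:  v_{7} + v_{8} = 0 — sig = ⟨2 | 0⟩
  P={0,2}:  v_{0} + v_{2} = v_{8} — sig = ⟨2 | 1⟩
  P={0,4}:  v_{0} + v_{4} = v_{1} — sig = ⟨2 | 1⟩
  P={0,6}:  v_{0} + v_{6} = v_{4} + v_{10} — sig = ⟨2 | 1 1⟩
  P={0,7}:  v_{0} + v_{7} = v_{3} + v_{10} — sig = ⟨2 | 1 1⟩
  P={3,6}:  v_{3} + v_{6} = v_{4} + v_{7} — sig = ⟨2 | 1 1⟩
  P={4,8}:  v_{4} + v_{8} = v_{1} + v_{2} — sig = ⟨2 | 1 1⟩
  P={4,9}:  v_{4} + v_{9} = v_{2} + v_{7} — sig = ⟨2 | 1 1⟩
  P={5,10}:  v_{5} + v_{10} = v_{1} + v_{8} — sig = ⟨2 | 1 1⟩
  P={5,6}:  v_{5} + v_{6} = v_{1} + v_{2} + v_{4} — sig = ⟨2 | 1 1 1⟩
  P={5,7}:  v_{5} + v_{7} = v_{1} + v_{2} + v_{3} — sig = ⟨2 | 1 1 1⟩
  P={5,9}:  v_{5} + v_{9} = v_{2} + v_{3} + v_{8} — sig = ⟨2 | 1 1 1⟩
  P={6,8}:  v_{6} + v_{8} = v_{2} + v_{4} + v_{10} — sig = ⟨2 | 1 1 1⟩
  P={0,5}:  v_{0} + v_{5} = v_{1} + v_{3} + 2·v_{8} — sig = ⟨2 | 1 1 2⟩
  P={1,6}:  v_{1} + v_{6} = 2·v_{4} + v_{10} — sig = ⟨2 | 1 2⟩
  P={4,5}:  v_{4} + v_{5} = 2·v_{1} + 2·v_{2} + v_{3} — sig = ⟨2 | 1 2 2⟩
  P={6,9}:  v_{6} + v_{9} = 2·v_{2} + 2·v_{7} + v_{10} — sig = ⟨2 | 1 2 2⟩
  P={2,3,10}:  v_{2} + v_{3} + v_{10} = 0 — sig = ⟨3 | 0⟩
  P={1,2,7}:  v_{1} + v_{2} + v_{7} = v_{4} — sig = ⟨3 | 1⟩
  P={3,8,10}:  v_{3} + v_{8} + v_{10} = v_{0} — sig = ⟨3 | 1⟩
  P={3,4,10}:  v_{3} + v_{4} + v_{10} = v_{1} + v_{7} — sig = ⟨3 | 1 1⟩
  P={1,2,3,8}:  v_{1} + v_{2} + v_{3} + v_{8} = v_{5} — sig = ⟨4 | 1⟩
  P={2,4,7,10}:  v_{2} + v_{4} + v_{7} + v_{10} = v_{6} — sig = ⟨4 | 1⟩

Sorted signature multiset PRS(X):
    ⟨2 | 0⟩
    ⟨2 | 0⟩
    ⟨2 | 1⟩
    ⟨2 | 1⟩
    ⟨2 | 1 1⟩
    ⟨2 | 1 1⟩
    ⟨2 | 1 1⟩
    ⟨2 | 1 1⟩
    ⟨2 | 1 1⟩
    ⟨2 | 1 1⟩
    ⟨2 | 1 1 1⟩
    ⟨2 | 1 1 1⟩
    ⟨2 | 1 1 1⟩
    ⟨2 | 1 1 1⟩
    ⟨2 | 1 1 2⟩
    ⟨2 | 1 2⟩
    ⟨2 | 1 2 2⟩
    ⟨2 | 1 2 2⟩
    ⟨3 | 0⟩
    ⟨3 | 1⟩
    ⟨3 | 1⟩
    ⟨3 | 1 1⟩
    ⟨4 | 1⟩
    ⟨4 | 1⟩
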